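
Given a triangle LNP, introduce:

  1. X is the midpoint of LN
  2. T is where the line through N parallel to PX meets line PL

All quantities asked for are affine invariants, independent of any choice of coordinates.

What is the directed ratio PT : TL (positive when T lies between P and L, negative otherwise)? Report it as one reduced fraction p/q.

PT:TL = -1/2

Work in coordinates with L = (0, 0), N = (1, 0), P = (0, 1).
1. X is the midpoint of LN ⇒ X = (1/2, 0)
2. T is where the line through N parallel to PX meets line PL ⇒ T = (0, 2)
T = P + t·(L−P) with t = -1, so PT:TL = t:(1−t) = -1:2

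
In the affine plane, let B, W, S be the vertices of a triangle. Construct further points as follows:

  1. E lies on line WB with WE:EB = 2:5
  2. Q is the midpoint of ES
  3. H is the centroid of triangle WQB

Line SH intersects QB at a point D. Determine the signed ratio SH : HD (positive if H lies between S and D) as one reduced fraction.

SH:HD = -22/7

Work in coordinates with B = (0, 0), W = (1, 0), S = (0, 1).
1. E lies on line WB with WE:EB = 2:5 ⇒ E = (5/7, 0)
2. Q is the midpoint of ES ⇒ Q = (5/14, 1/2)
3. H is the centroid of triangle WQB ⇒ H = (19/42, 1/6)
line SH meets QB at D = (95/308, 19/44)
H = S + t·(D−S) with t = 22/15, so SH:HD = 22/15:-7/15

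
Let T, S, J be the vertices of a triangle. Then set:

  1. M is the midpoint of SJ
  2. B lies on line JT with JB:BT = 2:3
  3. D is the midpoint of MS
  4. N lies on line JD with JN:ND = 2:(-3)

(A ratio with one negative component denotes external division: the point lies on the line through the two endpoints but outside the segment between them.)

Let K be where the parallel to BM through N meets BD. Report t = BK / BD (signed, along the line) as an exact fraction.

t = -8

Assign T = (0, 0), S = (1, 0), J = (0, 1) — the answer is frame-independent, so this choice is without loss of generality.
1. M is the midpoint of SJ ⇒ M = (1/2, 1/2)
2. B lies on line JT with JB:BT = 2:3 ⇒ B = (0, 3/5)
3. D is the midpoint of MS ⇒ D = (3/4, 1/4)
4. N lies on line JD with JN:ND = 2:(-3) ⇒ N = (-3/2, 5/2)
through N parallel to BM: direction (1/2, -1/10); meets BD at K = (-6, 17/5)
K = B + t·(D−B) with t = -8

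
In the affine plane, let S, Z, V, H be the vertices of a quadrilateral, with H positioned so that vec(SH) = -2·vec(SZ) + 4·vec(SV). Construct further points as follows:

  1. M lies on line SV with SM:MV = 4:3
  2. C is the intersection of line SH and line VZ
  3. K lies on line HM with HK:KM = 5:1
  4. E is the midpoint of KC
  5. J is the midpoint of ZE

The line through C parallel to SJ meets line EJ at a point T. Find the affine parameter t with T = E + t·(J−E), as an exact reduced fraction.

Assign S = (0, 0), Z = (1, 0), V = (0, 1), H = (-2, 4) — the answer is frame-independent, so this choice is without loss of generality.
1. M lies on line SV with SM:MV = 4:3 ⇒ M = (0, 4/7)
2. C is the intersection of line SH and line VZ ⇒ C = (-1, 2)
3. K lies on line HM with HK:KM = 5:1 ⇒ K = (-1/3, 8/7)
4. E is the midpoint of KC ⇒ E = (-2/3, 11/7)
5. J is the midpoint of ZE ⇒ J = (1/6, 11/14)
through C parallel to SJ: direction (1/6, 11/14); meets EJ at T = (-101/99, 40/21)
T = E + t·(J−E) with t = -14/33

t = -14/33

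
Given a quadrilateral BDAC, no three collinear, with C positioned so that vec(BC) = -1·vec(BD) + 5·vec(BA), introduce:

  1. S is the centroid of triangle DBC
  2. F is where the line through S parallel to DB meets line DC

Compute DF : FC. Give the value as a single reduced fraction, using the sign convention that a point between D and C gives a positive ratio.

DF:FC = 1/2

Choose coordinates B = (0, 0), D = (1, 0), A = (0, 1), C = (-1, 5).
1. S is the centroid of triangle DBC ⇒ S = (0, 5/3)
2. F is where the line through S parallel to DB meets line DC ⇒ F = (1/3, 5/3)
F = D + t·(C−D) with t = 1/3, so DF:FC = t:(1−t) = 1/3:2/3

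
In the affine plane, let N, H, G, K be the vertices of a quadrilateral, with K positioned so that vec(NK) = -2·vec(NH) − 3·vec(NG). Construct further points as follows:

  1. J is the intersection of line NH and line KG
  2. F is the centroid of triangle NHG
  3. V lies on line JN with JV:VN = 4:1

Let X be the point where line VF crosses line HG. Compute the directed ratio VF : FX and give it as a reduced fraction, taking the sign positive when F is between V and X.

VF:FX = 23/10

Choose coordinates N = (0, 0), H = (1, 0), G = (0, 1), K = (-2, -3).
1. J is the intersection of line NH and line KG ⇒ J = (-1/2, 0)
2. F is the centroid of triangle NHG ⇒ F = (1/3, 1/3)
3. V lies on line JN with JV:VN = 4:1 ⇒ V = (-1/10, 0)
line VF meets HG at X = (12/23, 11/23)
F = V + t·(X−V) with t = 23/33, so VF:FX = 23/33:10/33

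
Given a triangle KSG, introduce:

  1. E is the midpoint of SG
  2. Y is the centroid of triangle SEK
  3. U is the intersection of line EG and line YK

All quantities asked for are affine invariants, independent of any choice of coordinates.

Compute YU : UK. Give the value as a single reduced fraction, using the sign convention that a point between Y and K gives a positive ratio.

Assign K = (0, 0), S = (1, 0), G = (0, 1) — the answer is frame-independent, so this choice is without loss of generality.
1. E is the midpoint of SG ⇒ E = (1/2, 1/2)
2. Y is the centroid of triangle SEK ⇒ Y = (1/2, 1/6)
3. U is the intersection of line EG and line YK ⇒ U = (3/4, 1/4)
U = Y + t·(K−Y) with t = -1/2, so YU:UK = t:(1−t) = -1/2:3/2

YU:UK = -1/3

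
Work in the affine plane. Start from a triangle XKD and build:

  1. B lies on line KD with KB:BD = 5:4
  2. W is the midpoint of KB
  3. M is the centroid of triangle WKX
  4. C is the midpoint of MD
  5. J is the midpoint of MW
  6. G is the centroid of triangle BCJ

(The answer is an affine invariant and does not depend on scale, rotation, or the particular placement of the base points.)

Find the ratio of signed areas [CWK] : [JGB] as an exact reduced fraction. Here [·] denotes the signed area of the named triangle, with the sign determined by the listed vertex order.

Set X = (0, 0), K = (1, 0), D = (0, 1); any affine frame gives the same invariant.
1. B lies on line KD with KB:BD = 5:4 ⇒ B = (4/9, 5/9)
2. W is the midpoint of KB ⇒ W = (13/18, 5/18)
3. M is the centroid of triangle WKX ⇒ M = (31/54, 5/54)
4. C is the midpoint of MD ⇒ C = (31/108, 59/108)
5. J is the midpoint of MW ⇒ J = (35/54, 5/27)
6. G is the centroid of triangle BCJ ⇒ G = (149/324, 139/324)
2·[CWK] = -5/108, 2·[JGB] = -13/648
[CWK]:[JGB] = -5/108:-13/648 = 30/13

[CWK]:[JGB] = 30/13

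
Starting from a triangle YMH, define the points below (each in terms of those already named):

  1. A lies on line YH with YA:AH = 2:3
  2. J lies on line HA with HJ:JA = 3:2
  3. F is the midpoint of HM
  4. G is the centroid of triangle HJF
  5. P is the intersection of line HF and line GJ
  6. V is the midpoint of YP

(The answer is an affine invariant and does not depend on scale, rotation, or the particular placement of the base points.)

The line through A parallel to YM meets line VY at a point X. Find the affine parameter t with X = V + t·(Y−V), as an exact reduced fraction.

t = -1/15

Work in coordinates with Y = (0, 0), M = (1, 0), H = (0, 1).
1. A lies on line YH with YA:AH = 2:3 ⇒ A = (0, 2/5)
2. J lies on line HA with HJ:JA = 3:2 ⇒ J = (0, 16/25)
3. F is the midpoint of HM ⇒ F = (1/2, 1/2)
4. G is the centroid of triangle HJF ⇒ G = (1/6, 107/150)
5. P is the intersection of line HF and line GJ ⇒ P = (1/4, 3/4)
6. V is the midpoint of YP ⇒ V = (1/8, 3/8)
through A parallel to YM: direction (1, 0); meets VY at X = (2/15, 2/5)
X = V + t·(Y−V) with t = -1/15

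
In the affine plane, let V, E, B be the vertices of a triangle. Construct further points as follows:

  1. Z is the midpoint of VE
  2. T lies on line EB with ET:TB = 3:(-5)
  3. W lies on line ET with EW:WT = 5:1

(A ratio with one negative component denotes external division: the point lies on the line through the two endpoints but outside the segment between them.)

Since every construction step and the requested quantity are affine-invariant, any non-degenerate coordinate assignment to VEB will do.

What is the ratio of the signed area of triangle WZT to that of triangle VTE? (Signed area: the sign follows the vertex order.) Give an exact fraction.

[WZT]:[VTE] = 1/12

Set V = (0, 0), E = (1, 0), B = (0, 1); any affine frame gives the same invariant.
1. Z is the midpoint of VE ⇒ Z = (1/2, 0)
2. T lies on line EB with ET:TB = 3:(-5) ⇒ T = (5/2, -3/2)
3. W lies on line ET with EW:WT = 5:1 ⇒ W = (9/4, -5/4)
2·[WZT] = 1/8, 2·[VTE] = 3/2
[WZT]:[VTE] = 1/8:3/2 = 1/12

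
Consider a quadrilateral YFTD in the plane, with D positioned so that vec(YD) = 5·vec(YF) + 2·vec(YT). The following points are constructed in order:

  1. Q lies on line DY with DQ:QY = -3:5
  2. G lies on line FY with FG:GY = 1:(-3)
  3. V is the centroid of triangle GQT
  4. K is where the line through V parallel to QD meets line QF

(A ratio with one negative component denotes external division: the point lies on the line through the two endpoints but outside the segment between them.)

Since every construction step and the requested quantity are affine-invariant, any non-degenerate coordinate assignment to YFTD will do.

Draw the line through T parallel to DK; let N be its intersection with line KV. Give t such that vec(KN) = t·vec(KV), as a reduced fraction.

Choose coordinates Y = (0, 0), F = (1, 0), T = (0, 1), D = (5, 2).
1. Q lies on line DY with DQ:QY = -3:5 ⇒ Q = (25/2, 5)
2. G lies on line FY with FG:GY = 1:(-3) ⇒ G = (3/2, 0)
3. V is the centroid of triangle GQT ⇒ V = (14/3, 2)
4. K is where the line through V parallel to QD meets line QF ⇒ K = (49/3, 20/3)
through T parallel to DK: direction (34/3, 14/3); meets KV at N = (-221/3, -88/3)
N = K + t·(V−K) with t = 54/7

t = 54/7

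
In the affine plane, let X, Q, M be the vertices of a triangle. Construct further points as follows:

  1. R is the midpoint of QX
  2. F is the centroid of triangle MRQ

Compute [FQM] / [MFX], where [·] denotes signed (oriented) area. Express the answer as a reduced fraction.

[FQM]:[MFX] = -1/3

Choose coordinates X = (0, 0), Q = (1, 0), M = (0, 1).
1. R is the midpoint of QX ⇒ R = (1/2, 0)
2. F is the centroid of triangle MRQ ⇒ F = (1/2, 1/3)
2·[FQM] = 1/6, 2·[MFX] = -1/2
[FQM]:[MFX] = 1/6:-1/2 = -1/3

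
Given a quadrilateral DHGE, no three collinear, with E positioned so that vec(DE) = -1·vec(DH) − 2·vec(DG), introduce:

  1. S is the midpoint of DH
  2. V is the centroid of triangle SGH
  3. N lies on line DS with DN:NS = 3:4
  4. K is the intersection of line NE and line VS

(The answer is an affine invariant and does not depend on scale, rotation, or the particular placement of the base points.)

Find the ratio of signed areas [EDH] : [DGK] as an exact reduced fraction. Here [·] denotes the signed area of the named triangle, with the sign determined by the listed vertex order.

[EDH]:[DGK] = 4

Set D = (0, 0), H = (1, 0), G = (0, 1), E = (-1, -2); any affine frame gives the same invariant.
1. S is the midpoint of DH ⇒ S = (1/2, 0)
2. V is the centroid of triangle SGH ⇒ V = (1/2, 1/3)
3. N lies on line DS with DN:NS = 3:4 ⇒ N = (3/14, 0)
4. K is the intersection of line NE and line VS ⇒ K = (1/2, 8/17)
2·[EDH] = -2, 2·[DGK] = -1/2
[EDH]:[DGK] = -2:-1/2 = 4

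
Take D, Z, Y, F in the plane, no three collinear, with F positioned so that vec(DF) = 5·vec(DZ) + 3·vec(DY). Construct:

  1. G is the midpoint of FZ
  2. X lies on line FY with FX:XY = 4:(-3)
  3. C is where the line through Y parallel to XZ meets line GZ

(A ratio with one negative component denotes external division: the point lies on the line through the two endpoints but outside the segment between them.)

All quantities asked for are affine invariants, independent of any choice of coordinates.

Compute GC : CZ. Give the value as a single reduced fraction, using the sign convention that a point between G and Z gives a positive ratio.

Set D = (0, 0), Z = (1, 0), Y = (0, 1), F = (5, 3); any affine frame gives the same invariant.
1. G is the midpoint of FZ ⇒ G = (3, 3/2)
2. X lies on line FY with FX:XY = 4:(-3) ⇒ X = (-15, -5)
3. C is where the line through Y parallel to XZ meets line GZ ⇒ C = (4, 9/4)
C = G + t·(Z−G) with t = -1/2, so GC:CZ = t:(1−t) = -1/2:3/2

GC:CZ = -1/3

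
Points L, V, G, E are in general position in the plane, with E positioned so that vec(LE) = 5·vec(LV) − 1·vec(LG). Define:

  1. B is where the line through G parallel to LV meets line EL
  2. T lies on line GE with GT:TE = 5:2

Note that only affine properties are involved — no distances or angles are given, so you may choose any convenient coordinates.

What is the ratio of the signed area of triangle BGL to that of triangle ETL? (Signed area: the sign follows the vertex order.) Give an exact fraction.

Assign L = (0, 0), V = (1, 0), G = (0, 1), E = (5, -1) — the answer is frame-independent, so this choice is without loss of generality.
1. B is where the line through G parallel to LV meets line EL ⇒ B = (-5, 1)
2. T lies on line GE with GT:TE = 5:2 ⇒ T = (25/7, -3/7)
2·[BGL] = -5, 2·[ETL] = 10/7
[BGL]:[ETL] = -5:10/7 = -7/2

[BGL]:[ETL] = -7/2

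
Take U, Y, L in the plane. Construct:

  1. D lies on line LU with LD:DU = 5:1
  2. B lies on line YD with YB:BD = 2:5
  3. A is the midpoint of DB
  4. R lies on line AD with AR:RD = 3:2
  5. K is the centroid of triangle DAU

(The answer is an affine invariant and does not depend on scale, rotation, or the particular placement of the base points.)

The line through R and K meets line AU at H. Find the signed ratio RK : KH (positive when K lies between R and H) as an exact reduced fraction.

Work in coordinates with U = (0, 0), Y = (1, 0), L = (0, 1).
1. D lies on line LU with LD:DU = 5:1 ⇒ D = (0, 1/6)
2. B lies on line YD with YB:BD = 2:5 ⇒ B = (5/7, 1/21)
3. A is the midpoint of DB ⇒ A = (5/14, 3/28)
4. R lies on line AD with AR:RD = 3:2 ⇒ R = (1/7, 1/7)
5. K is the centroid of triangle DAU ⇒ K = (5/42, 23/252)
line RK meets AU at H = (5/56, 3/112)
K = R + t·(H−R) with t = 4/9, so RK:KH = 4/9:5/9

RK:KH = 4/5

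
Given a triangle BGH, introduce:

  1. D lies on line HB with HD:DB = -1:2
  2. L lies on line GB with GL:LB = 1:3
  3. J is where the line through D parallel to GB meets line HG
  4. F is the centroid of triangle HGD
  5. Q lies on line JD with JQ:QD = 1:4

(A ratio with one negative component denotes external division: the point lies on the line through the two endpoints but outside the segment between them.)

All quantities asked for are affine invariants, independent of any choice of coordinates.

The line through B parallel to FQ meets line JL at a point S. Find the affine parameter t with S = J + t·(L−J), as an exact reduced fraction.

t = 76/31

Set B = (0, 0), G = (1, 0), H = (0, 1); any affine frame gives the same invariant.
1. D lies on line HB with HD:DB = -1:2 ⇒ D = (0, 2)
2. L lies on line GB with GL:LB = 1:3 ⇒ L = (3/4, 0)
3. J is where the line through D parallel to GB meets line HG ⇒ J = (-1, 2)
4. F is the centroid of triangle HGD ⇒ F = (1/3, 1)
5. Q lies on line JD with JQ:QD = 1:4 ⇒ Q = (-4/5, 2)
through B parallel to FQ: direction (-17/15, 1); meets JL at S = (102/31, -90/31)
S = J + t·(L−J) with t = 76/31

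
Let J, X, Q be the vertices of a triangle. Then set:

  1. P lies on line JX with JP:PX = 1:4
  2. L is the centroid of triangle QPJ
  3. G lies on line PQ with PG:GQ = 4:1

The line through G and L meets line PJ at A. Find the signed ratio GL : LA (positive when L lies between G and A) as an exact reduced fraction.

GL:LA = 7/5

Work in coordinates with J = (0, 0), X = (1, 0), Q = (0, 1).
1. P lies on line JX with JP:PX = 1:4 ⇒ P = (1/5, 0)
2. L is the centroid of triangle QPJ ⇒ L = (1/15, 1/3)
3. G lies on line PQ with PG:GQ = 4:1 ⇒ G = (1/25, 4/5)
line GL meets PJ at A = (3/35, 0)
L = G + t·(A−G) with t = 7/12, so GL:LA = 7/12:5/12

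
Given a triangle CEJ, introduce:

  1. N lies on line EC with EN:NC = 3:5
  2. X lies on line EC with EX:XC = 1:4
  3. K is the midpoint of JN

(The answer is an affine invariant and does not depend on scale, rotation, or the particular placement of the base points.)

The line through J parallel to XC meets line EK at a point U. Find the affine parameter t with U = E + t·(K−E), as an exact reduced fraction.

t = 2

Work in coordinates with C = (0, 0), E = (1, 0), J = (0, 1).
1. N lies on line EC with EN:NC = 3:5 ⇒ N = (5/8, 0)
2. X lies on line EC with EX:XC = 1:4 ⇒ X = (4/5, 0)
3. K is the midpoint of JN ⇒ K = (5/16, 1/2)
through J parallel to XC: direction (-4/5, 0); meets EK at U = (-3/8, 1)
U = E + t·(K−E) with t = 2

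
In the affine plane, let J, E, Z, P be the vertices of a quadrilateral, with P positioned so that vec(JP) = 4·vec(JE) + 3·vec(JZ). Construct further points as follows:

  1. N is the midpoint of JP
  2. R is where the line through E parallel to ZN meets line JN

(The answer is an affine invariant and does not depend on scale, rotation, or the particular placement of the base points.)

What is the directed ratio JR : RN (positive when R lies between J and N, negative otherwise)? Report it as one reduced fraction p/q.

Set J = (0, 0), E = (1, 0), Z = (0, 1), P = (4, 3); any affine frame gives the same invariant.
1. N is the midpoint of JP ⇒ N = (2, 3/2)
2. R is where the line through E parallel to ZN meets line JN ⇒ R = (-1/2, -3/8)
R = J + t·(N−J) with t = -1/4, so JR:RN = t:(1−t) = -1/4:5/4

JR:RN = -1/5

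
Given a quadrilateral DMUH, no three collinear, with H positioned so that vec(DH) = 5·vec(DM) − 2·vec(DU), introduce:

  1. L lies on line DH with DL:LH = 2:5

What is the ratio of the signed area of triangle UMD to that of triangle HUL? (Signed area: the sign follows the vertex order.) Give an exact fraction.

[UMD]:[HUL] = -7/25

Set D = (0, 0), M = (1, 0), U = (0, 1), H = (5, -2); any affine frame gives the same invariant.
1. L lies on line DH with DL:LH = 2:5 ⇒ L = (10/7, -4/7)
2·[UMD] = -1, 2·[HUL] = 25/7
[UMD]:[HUL] = -1:25/7 = -7/25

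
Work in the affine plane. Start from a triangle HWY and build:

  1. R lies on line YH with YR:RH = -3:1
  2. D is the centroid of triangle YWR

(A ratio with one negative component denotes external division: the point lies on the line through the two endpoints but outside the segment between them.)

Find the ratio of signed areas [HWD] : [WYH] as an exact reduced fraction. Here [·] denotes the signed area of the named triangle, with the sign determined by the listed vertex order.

Work in coordinates with H = (0, 0), W = (1, 0), Y = (0, 1).
1. R lies on line YH with YR:RH = -3:1 ⇒ R = (0, -1/2)
2. D is the centroid of triangle YWR ⇒ D = (1/3, 1/6)
2·[HWD] = 1/6, 2·[WYH] = 1
[HWD]:[WYH] = 1/6:1 = 1/6

[HWD]:[WYH] = 1/6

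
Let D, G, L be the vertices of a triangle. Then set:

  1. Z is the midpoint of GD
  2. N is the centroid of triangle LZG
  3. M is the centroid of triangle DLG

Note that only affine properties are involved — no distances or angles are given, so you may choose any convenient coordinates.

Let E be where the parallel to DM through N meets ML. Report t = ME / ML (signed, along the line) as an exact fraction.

Work in coordinates with D = (0, 0), G = (1, 0), L = (0, 1).
1. Z is the midpoint of GD ⇒ Z = (1/2, 0)
2. N is the centroid of triangle LZG ⇒ N = (1/2, 1/3)
3. M is the centroid of triangle DLG ⇒ M = (1/3, 1/3)
through N parallel to DM: direction (1/3, 1/3); meets ML at E = (7/18, 2/9)
E = M + t·(L−M) with t = -1/6

t = -1/6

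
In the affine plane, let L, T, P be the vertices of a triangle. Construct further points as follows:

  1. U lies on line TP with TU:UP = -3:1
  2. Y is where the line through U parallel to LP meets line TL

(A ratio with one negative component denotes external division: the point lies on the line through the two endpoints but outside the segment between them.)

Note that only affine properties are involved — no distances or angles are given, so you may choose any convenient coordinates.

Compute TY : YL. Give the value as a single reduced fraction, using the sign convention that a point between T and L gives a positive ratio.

Assign L = (0, 0), T = (1, 0), P = (0, 1) — the answer is frame-independent, so this choice is without loss of generality.
1. U lies on line TP with TU:UP = -3:1 ⇒ U = (-1/2, 3/2)
2. Y is where the line through U parallel to LP meets line TL ⇒ Y = (-1/2, 0)
Y = T + t·(L−T) with t = 3/2, so TY:YL = t:(1−t) = 3/2:-1/2

TY:YL = -3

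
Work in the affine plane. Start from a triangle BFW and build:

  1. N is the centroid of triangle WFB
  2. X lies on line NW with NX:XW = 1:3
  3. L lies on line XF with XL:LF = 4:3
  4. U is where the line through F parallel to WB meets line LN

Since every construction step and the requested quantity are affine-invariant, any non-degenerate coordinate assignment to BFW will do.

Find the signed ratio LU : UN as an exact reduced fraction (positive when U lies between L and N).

LU:UN = -27/56

Assign B = (0, 0), F = (1, 0), W = (0, 1) — the answer is frame-independent, so this choice is without loss of generality.
1. N is the centroid of triangle WFB ⇒ N = (1/3, 1/3)
2. X lies on line NW with NX:XW = 1:3 ⇒ X = (1/4, 1/2)
3. L lies on line XF with XL:LF = 4:3 ⇒ L = (19/28, 3/14)
4. U is where the line through F parallel to WB meets line LN ⇒ U = (1, 3/29)
U = L + t·(N−L) with t = -27/29, so LU:UN = t:(1−t) = -27/29:56/29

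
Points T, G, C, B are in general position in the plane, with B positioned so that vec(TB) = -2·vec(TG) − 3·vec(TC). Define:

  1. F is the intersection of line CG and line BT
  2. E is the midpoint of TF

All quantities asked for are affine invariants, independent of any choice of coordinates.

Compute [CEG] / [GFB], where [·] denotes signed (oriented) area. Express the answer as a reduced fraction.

[CEG]:[GFB] = 5/36

Work in coordinates with T = (0, 0), G = (1, 0), C = (0, 1), B = (-2, -3).
1. F is the intersection of line CG and line BT ⇒ F = (2/5, 3/5)
2. E is the midpoint of TF ⇒ E = (1/5, 3/10)
2·[CEG] = 1/2, 2·[GFB] = 18/5
[CEG]:[GFB] = 1/2:18/5 = 5/36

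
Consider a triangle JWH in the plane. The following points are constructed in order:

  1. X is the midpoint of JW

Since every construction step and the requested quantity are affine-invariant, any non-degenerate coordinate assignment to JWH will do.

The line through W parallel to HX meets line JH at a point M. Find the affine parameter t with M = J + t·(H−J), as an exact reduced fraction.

t = 2

Set J = (0, 0), W = (1, 0), H = (0, 1); any affine frame gives the same invariant.
1. X is the midpoint of JW ⇒ X = (1/2, 0)
through W parallel to HX: direction (1/2, -1); meets JH at M = (0, 2)
M = J + t·(H−J) with t = 2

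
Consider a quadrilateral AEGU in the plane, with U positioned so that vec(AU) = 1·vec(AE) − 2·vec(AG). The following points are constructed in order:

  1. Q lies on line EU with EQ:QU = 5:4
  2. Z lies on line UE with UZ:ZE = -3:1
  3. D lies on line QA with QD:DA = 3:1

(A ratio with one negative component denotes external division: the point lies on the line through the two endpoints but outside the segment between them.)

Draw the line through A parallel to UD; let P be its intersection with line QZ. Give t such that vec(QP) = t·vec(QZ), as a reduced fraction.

Work in coordinates with A = (0, 0), E = (1, 0), G = (0, 1), U = (1, -2).
1. Q lies on line EU with EQ:QU = 5:4 ⇒ Q = (1, -10/9)
2. Z lies on line UE with UZ:ZE = -3:1 ⇒ Z = (1, 1)
3. D lies on line QA with QD:DA = 3:1 ⇒ D = (1/4, -5/18)
through A parallel to UD: direction (-3/4, 31/18); meets QZ at P = (1, -62/27)
P = Q + t·(Z−Q) with t = -32/57

t = -32/57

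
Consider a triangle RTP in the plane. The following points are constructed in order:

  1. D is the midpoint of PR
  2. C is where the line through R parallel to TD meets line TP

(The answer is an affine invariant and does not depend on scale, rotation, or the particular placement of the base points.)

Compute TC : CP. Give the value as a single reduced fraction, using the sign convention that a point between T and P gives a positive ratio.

Choose coordinates R = (0, 0), T = (1, 0), P = (0, 1).
1. D is the midpoint of PR ⇒ D = (0, 1/2)
2. C is where the line through R parallel to TD meets line TP ⇒ C = (2, -1)
C = T + t·(P−T) with t = -1, so TC:CP = t:(1−t) = -1:2

TC:CP = -1/2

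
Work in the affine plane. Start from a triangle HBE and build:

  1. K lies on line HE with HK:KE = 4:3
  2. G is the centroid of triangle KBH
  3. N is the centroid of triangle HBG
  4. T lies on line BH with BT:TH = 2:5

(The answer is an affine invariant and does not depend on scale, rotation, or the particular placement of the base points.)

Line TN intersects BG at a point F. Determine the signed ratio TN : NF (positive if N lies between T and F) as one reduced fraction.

Work in coordinates with H = (0, 0), B = (1, 0), E = (0, 1).
1. K lies on line HE with HK:KE = 4:3 ⇒ K = (0, 4/7)
2. G is the centroid of triangle KBH ⇒ G = (1/3, 4/21)
3. N is the centroid of triangle HBG ⇒ N = (4/9, 4/63)
4. T lies on line BH with BT:TH = 2:5 ⇒ T = (5/7, 0)
line TN meets BG at F = (7/3, -8/21)
N = T + t·(F−T) with t = -1/6, so TN:NF = -1/6:7/6

TN:NF = -1/7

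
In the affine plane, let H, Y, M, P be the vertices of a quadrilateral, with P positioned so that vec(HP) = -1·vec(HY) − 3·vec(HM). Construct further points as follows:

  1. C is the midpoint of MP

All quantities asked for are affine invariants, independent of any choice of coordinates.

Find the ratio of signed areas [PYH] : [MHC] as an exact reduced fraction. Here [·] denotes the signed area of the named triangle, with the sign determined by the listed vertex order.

[PYH]:[MHC] = -6

Choose coordinates H = (0, 0), Y = (1, 0), M = (0, 1), P = (-1, -3).
1. C is the midpoint of MP ⇒ C = (-1/2, -1)
2·[PYH] = 3, 2·[MHC] = -1/2
[PYH]:[MHC] = 3:-1/2 = -6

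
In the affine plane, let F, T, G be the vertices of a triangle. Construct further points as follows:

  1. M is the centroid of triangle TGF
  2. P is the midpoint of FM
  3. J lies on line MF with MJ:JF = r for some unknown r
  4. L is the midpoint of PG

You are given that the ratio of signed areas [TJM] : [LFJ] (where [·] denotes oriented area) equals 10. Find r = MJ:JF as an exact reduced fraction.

Set F = (0, 0), T = (1, 0), G = (0, 1); any affine frame gives the same invariant.
1. M is the centroid of triangle TGF ⇒ M = (1/3, 1/3)
2. P is the midpoint of FM ⇒ P = (1/6, 1/6)
3. With MJ:JF = r, write λ = r/(r+1) so J = M + λ·(F−M); J is affine-linear in λ
4. L is the midpoint of PG ⇒ L = (1/12, 7/12)
Every point depending on J is an affine combination of J and λ-independent points, so each such coordinate is linear in λ; the λ² term in each signed area is a multiple of (F−M)×(F−M) = 0, so 2·[TJM] and 2·[LFJ] are each linear in λ. Evaluating at λ=0 and λ=1:
  2·[TJM] = -1/3·λ,   2·[LFJ] = -1/6·λ + 1/6
So [TJM]:[LFJ] = (-1/3·λ) / (-1/6·λ + 1/6). Setting this equal to 10:
  -1/3·λ = 10·(-1/6·λ + 1/6)  ⇒  λ = 5/4
Then r = λ/(1−λ) = (5/4)/(-1/4) = -5. Check: with r = -5, J = (-1/12, -1/12) and [TJM]:[LFJ] = 10 as required.

r = -5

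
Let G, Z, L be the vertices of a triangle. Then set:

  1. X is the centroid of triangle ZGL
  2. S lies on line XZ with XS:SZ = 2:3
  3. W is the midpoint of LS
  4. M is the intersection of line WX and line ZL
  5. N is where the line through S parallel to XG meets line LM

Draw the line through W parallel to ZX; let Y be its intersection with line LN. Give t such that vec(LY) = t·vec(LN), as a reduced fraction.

t = 5/7

Work in coordinates with G = (0, 0), Z = (1, 0), L = (0, 1).
1. X is the centroid of triangle ZGL ⇒ X = (1/3, 1/3)
2. S lies on line XZ with XS:SZ = 2:3 ⇒ S = (3/5, 1/5)
3. W is the midpoint of LS ⇒ W = (3/10, 3/5)
4. M is the intersection of line WX and line ZL ⇒ M = (2/7, 5/7)
5. N is where the line through S parallel to XG meets line LM ⇒ N = (7/10, 3/10)
through W parallel to ZX: direction (-2/3, 1/3); meets LN at Y = (1/2, 1/2)
Y = L + t·(N−L) with t = 5/7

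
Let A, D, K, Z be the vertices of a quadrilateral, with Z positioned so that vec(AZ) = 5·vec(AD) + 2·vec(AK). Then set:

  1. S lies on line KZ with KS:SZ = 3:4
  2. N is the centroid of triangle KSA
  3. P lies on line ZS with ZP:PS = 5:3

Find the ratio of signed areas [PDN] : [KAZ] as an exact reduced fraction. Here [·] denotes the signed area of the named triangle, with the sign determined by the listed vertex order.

[PDN]:[KAZ] = -19/42

Choose coordinates A = (0, 0), D = (1, 0), K = (0, 1), Z = (5, 2).
1. S lies on line KZ with KS:SZ = 3:4 ⇒ S = (15/7, 10/7)
2. N is the centroid of triangle KSA ⇒ N = (5/7, 17/21)
3. P lies on line ZS with ZP:PS = 5:3 ⇒ P = (45/14, 23/14)
2·[PDN] = -95/42, 2·[KAZ] = 5
[PDN]:[KAZ] = -95/42:5 = -19/42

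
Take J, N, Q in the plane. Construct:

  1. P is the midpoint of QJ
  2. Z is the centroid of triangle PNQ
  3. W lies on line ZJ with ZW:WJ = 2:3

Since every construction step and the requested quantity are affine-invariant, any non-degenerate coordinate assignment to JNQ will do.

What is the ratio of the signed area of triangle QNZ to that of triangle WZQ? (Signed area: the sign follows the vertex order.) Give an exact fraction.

Choose coordinates J = (0, 0), N = (1, 0), Q = (0, 1).
1. P is the midpoint of QJ ⇒ P = (0, 1/2)
2. Z is the centroid of triangle PNQ ⇒ Z = (1/3, 1/2)
3. W lies on line ZJ with ZW:WJ = 2:3 ⇒ W = (1/5, 3/10)
2·[QNZ] = -1/6, 2·[WZQ] = 2/15
[QNZ]:[WZQ] = -1/6:2/15 = -5/4

[QNZ]:[WZQ] = -5/4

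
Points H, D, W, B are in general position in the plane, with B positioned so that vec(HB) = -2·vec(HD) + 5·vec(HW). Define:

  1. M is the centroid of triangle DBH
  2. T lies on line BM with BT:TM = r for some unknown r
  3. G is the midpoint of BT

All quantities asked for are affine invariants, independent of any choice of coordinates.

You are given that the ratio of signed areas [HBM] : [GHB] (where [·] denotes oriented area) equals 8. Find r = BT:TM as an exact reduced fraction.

r = 1/3

Assign H = (0, 0), D = (1, 0), W = (0, 1), B = (-2, 5) — the answer is frame-independent, so this choice is without loss of generality.
1. M is the centroid of triangle DBH ⇒ M = (-1/3, 5/3)
2. With BT:TM = r, write λ = r/(r+1) so T = B + λ·(M−B); T is affine-linear in λ
3. G is the midpoint of BT ⇒ G is an affine combination of earlier points and hence also affine-linear in λ
Every point depending on T is an affine combination of T and λ-independent points, so each such coordinate is linear in λ; the λ² term in each signed area is a multiple of (M−B)×(M−B) = 0, so 2·[HBM] and 2·[GHB] are each linear in λ. Evaluating at λ=0 and λ=1:
  2·[HBM] = -5/3,   2·[GHB] = -5/6·λ
So [HBM]:[GHB] = (-5/3) / (-5/6·λ). Setting this equal to 8:
  -5/3 = 8·(-5/6·λ)  ⇒  λ = 1/4
Then r = λ/(1−λ) = (1/4)/(3/4) = 1/3. Check: with r = 1/3, T = (-19/12, 25/6) and [HBM]:[GHB] = 8 as required.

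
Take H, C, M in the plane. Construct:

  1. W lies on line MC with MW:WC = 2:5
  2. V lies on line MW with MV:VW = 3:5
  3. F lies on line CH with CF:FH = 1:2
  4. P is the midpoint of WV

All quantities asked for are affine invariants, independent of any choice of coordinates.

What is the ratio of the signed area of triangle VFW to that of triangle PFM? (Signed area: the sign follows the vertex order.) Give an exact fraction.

Assign H = (0, 0), C = (1, 0), M = (0, 1) — the answer is frame-independent, so this choice is without loss of generality.
1. W lies on line MC with MW:WC = 2:5 ⇒ W = (2/7, 5/7)
2. V lies on line MW with MV:VW = 3:5 ⇒ V = (3/28, 25/28)
3. F lies on line CH with CF:FH = 1:2 ⇒ F = (2/3, 0)
4. P is the midpoint of WV ⇒ P = (11/56, 45/56)
2·[VFW] = 5/84, 2·[PFM] = -11/168
[VFW]:[PFM] = 5/84:-11/168 = -10/11

[VFW]:[PFM] = -10/11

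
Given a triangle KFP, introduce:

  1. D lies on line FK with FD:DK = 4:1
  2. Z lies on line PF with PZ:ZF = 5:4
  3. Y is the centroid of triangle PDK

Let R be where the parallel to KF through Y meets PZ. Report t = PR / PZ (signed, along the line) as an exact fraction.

t = 6/5

Set K = (0, 0), F = (1, 0), P = (0, 1); any affine frame gives the same invariant.
1. D lies on line FK with FD:DK = 4:1 ⇒ D = (1/5, 0)
2. Z lies on line PF with PZ:ZF = 5:4 ⇒ Z = (5/9, 4/9)
3. Y is the centroid of triangle PDK ⇒ Y = (1/15, 1/3)
through Y parallel to KF: direction (1, 0); meets PZ at R = (2/3, 1/3)
R = P + t·(Z−P) with t = 6/5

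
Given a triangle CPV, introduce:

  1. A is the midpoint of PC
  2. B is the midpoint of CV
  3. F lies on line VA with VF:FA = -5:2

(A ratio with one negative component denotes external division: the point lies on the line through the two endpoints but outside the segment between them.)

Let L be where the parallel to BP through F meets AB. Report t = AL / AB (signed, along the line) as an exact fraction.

Work in coordinates with C = (0, 0), P = (1, 0), V = (0, 1).
1. A is the midpoint of PC ⇒ A = (1/2, 0)
2. B is the midpoint of CV ⇒ B = (0, 1/2)
3. F lies on line VA with VF:FA = -5:2 ⇒ F = (5/6, -2/3)
through F parallel to BP: direction (1, -1/2); meets AB at L = (3/2, -1)
L = A + t·(B−A) with t = -2

t = -2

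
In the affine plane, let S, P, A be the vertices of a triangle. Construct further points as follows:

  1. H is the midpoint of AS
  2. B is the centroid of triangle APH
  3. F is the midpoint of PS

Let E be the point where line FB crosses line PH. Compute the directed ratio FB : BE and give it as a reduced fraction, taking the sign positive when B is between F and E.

Assign S = (0, 0), P = (1, 0), A = (0, 1) — the answer is frame-independent, so this choice is without loss of generality.
1. H is the midpoint of AS ⇒ H = (0, 1/2)
2. B is the centroid of triangle APH ⇒ B = (1/3, 1/2)
3. F is the midpoint of PS ⇒ F = (1/2, 0)
line FB meets PH at E = (2/5, 3/10)
B = F + t·(E−F) with t = 5/3, so FB:BE = 5/3:-2/3

FB:BE = -5/2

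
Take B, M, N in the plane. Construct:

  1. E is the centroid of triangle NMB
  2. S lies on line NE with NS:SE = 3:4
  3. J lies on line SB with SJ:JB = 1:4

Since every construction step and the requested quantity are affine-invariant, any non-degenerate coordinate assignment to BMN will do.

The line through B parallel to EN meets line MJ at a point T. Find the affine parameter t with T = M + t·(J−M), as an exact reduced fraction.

Choose coordinates B = (0, 0), M = (1, 0), N = (0, 1).
1. E is the centroid of triangle NMB ⇒ E = (1/3, 1/3)
2. S lies on line NE with NS:SE = 3:4 ⇒ S = (1/7, 5/7)
3. J lies on line SB with SJ:JB = 1:4 ⇒ J = (4/35, 4/7)
through B parallel to EN: direction (-1/3, 2/3); meets MJ at T = (-10/21, 20/21)
T = M + t·(J−M) with t = 5/3

t = 5/3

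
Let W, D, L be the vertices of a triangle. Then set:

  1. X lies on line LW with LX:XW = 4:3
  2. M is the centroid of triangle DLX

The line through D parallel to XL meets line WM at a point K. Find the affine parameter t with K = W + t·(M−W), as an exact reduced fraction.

t = 3

Assign W = (0, 0), D = (1, 0), L = (0, 1) — the answer is frame-independent, so this choice is without loss of generality.
1. X lies on line LW with LX:XW = 4:3 ⇒ X = (0, 3/7)
2. M is the centroid of triangle DLX ⇒ M = (1/3, 10/21)
through D parallel to XL: direction (0, 4/7); meets WM at K = (1, 10/7)
K = W + t·(M−W) with t = 3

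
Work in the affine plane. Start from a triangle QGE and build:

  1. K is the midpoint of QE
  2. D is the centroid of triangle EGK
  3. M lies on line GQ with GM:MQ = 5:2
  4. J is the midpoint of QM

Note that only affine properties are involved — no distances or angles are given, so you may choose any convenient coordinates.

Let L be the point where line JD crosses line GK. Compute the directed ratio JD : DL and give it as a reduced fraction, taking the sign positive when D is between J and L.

JD:DL = -25/7

Work in coordinates with Q = (0, 0), G = (1, 0), E = (0, 1).
1. K is the midpoint of QE ⇒ K = (0, 1/2)
2. D is the centroid of triangle EGK ⇒ D = (1/3, 1/2)
3. M lies on line GQ with GM:MQ = 5:2 ⇒ M = (2/7, 0)
4. J is the midpoint of QM ⇒ J = (1/7, 0)
line JD meets GK at L = (7/25, 9/25)
D = J + t·(L−J) with t = 25/18, so JD:DL = 25/18:-7/18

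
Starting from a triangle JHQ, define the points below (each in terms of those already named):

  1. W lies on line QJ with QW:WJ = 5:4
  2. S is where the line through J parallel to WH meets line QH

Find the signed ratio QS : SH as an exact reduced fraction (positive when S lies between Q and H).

Choose coordinates J = (0, 0), H = (1, 0), Q = (0, 1).
1. W lies on line QJ with QW:WJ = 5:4 ⇒ W = (0, 4/9)
2. S is where the line through J parallel to WH meets line QH ⇒ S = (9/5, -4/5)
S = Q + t·(H−Q) with t = 9/5, so QS:SH = t:(1−t) = 9/5:-4/5

QS:SH = -9/4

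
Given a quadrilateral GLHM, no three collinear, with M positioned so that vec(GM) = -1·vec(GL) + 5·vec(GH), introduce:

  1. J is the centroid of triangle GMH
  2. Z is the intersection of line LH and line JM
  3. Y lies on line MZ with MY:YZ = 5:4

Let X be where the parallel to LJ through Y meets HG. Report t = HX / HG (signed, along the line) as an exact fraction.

Work in coordinates with G = (0, 0), L = (1, 0), H = (0, 1), M = (-1, 5).
1. J is the centroid of triangle GMH ⇒ J = (-1/3, 2)
2. Z is the intersection of line LH and line JM ⇒ Z = (-1/7, 8/7)
3. Y lies on line MZ with MY:YZ = 5:4 ⇒ Y = (-11/21, 20/7)
through Y parallel to LJ: direction (-4/3, 2); meets HG at X = (0, 29/14)
X = H + t·(G−H) with t = -15/14

t = -15/14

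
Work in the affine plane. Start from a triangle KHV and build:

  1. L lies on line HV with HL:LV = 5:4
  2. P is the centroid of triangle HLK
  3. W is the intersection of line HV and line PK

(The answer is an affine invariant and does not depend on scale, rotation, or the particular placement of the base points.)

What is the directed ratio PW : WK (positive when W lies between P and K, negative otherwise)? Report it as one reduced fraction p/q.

PW:WK = -1/3

Set K = (0, 0), H = (1, 0), V = (0, 1); any affine frame gives the same invariant.
1. L lies on line HV with HL:LV = 5:4 ⇒ L = (4/9, 5/9)
2. P is the centroid of triangle HLK ⇒ P = (13/27, 5/27)
3. W is the intersection of line HV and line PK ⇒ W = (13/18, 5/18)
W = P + t·(K−P) with t = -1/2, so PW:WK = t:(1−t) = -1/2:3/2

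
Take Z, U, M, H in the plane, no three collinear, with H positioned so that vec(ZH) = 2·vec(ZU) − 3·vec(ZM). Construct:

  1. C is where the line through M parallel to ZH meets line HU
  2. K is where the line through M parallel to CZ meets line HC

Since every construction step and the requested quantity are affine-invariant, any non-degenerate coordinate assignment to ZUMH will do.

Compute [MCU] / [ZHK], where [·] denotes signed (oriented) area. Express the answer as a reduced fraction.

[MCU]:[ZHK] = 1/5

Set Z = (0, 0), U = (1, 0), M = (0, 1), H = (2, -3); any affine frame gives the same invariant.
1. C is where the line through M parallel to ZH meets line HU ⇒ C = (4/3, -1)
2. K is where the line through M parallel to CZ meets line HC ⇒ K = (8/9, 1/3)
2·[MCU] = 2/3, 2·[ZHK] = 10/3
[MCU]:[ZHK] = 2/3:10/3 = 1/5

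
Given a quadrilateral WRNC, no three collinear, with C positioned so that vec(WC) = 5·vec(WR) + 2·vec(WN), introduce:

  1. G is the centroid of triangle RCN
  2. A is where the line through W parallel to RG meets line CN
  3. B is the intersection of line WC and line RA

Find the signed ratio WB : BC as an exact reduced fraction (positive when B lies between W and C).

Set W = (0, 0), R = (1, 0), N = (0, 1), C = (5, 2); any affine frame gives the same invariant.
1. G is the centroid of triangle RCN ⇒ G = (2, 1)
2. A is where the line through W parallel to RG meets line CN ⇒ A = (5/4, 5/4)
3. B is the intersection of line WC and line RA ⇒ B = (25/23, 10/23)
B = W + t·(C−W) with t = 5/23, so WB:BC = t:(1−t) = 5/23:18/23

WB:BC = 5/18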